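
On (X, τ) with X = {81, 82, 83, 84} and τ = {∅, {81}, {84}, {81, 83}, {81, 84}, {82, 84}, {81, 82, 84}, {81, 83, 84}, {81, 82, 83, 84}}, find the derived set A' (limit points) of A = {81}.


A' = {83}

For each x ∈ X, list the open sets U ∈ τ with x ∈ U, then check whether U ∩ (A ∖ {x}) ≠ ∅ for every such U.
  x = 81: open {81} ∋ x has {81} ∩ (A ∖ {81}) = ∅, so x is NOT a limit point.
  x = 82: open {82, 84} ∋ x has {82, 84} ∩ (A ∖ {82}) = ∅, so x is NOT a limit point.
  x = 83: opens ∋ x are {81, 83}, {81, 83, 84}, {81, 82, 83, 84}; each meets A ∖ {83}, so x IS a limit point.
  x = 84: open {84} ∋ x has {84} ∩ (A ∖ {84}) = ∅, so x is NOT a limit point.
Collecting: A' = {83}.


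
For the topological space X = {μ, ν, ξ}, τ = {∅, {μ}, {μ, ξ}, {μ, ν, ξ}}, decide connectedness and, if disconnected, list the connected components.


(X, τ) is connected.

Find clopen sets (U ∈ τ with X ∖ U ∈ τ):
  U = ∅, X ∖ U = {μ, ν, ξ} — both open, so U is clopen.
  U = {μ, ν, ξ}, X ∖ U = ∅ — both open, so U is clopen.
Only trivial clopens (∅ and X) exist, so (X, τ) is connected.
Compute connected components by grouping points that agree on all clopens:
  component: {μ, ν, ξ}


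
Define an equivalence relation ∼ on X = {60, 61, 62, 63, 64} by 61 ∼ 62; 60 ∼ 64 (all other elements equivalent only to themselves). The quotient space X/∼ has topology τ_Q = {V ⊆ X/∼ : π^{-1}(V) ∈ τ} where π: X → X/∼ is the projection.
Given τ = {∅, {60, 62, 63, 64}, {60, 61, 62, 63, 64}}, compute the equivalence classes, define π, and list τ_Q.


X/∼ = {[60=64], [61=62], [63]}; |τ_Q| = 2.

Equivalence classes: [60=64], [61=62], [63].
Quotient map π: X → X/∼ sends 60 ↦ [60=64], 61 ↦ [61=62], 62 ↦ [61=62], 63 ↦ [63], 64 ↦ [60=64].
For each subset V ⊆ X/∼, compute π^{-1}(V) ⊆ X and check whether π^{-1}(V) ∈ τ. V is open in τ_Q iff π^{-1}(V) ∈ τ.
  V = {}: π^{-1}(V) = ∅ ∈ τ ✓.
  V = {[60=64]}: π^{-1}(V) = {60, 64} ∉ τ ✗.
  V = {[61=62]}: π^{-1}(V) = {61, 62} ∉ τ ✗.
  V = {[60=64], [61=62]}: π^{-1}(V) = {60, 61, 62, 64} ∉ τ ✗.
  V = {[63]}: π^{-1}(V) = {63} ∉ τ ✗.
  V = {[60=64], [63]}: π^{-1}(V) = {60, 63, 64} ∉ τ ✗.
  V = {[61=62], [63]}: π^{-1}(V) = {61, 62, 63} ∉ τ ✗.
  V = {[60=64], [61=62], [63]}: π^{-1}(V) = {60, 61, 62, 63, 64} ∈ τ ✓.
Open sets in the quotient: τ_Q = {{}, {[60=64], [61=62], [63]}} (2 elements).


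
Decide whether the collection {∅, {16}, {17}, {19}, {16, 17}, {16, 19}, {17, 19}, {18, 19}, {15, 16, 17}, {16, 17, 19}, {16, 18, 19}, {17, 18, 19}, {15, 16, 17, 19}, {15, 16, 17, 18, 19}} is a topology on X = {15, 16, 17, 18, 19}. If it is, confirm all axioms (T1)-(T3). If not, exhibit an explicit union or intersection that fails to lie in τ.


τ is NOT a topology on X.

Axiom (T1): ∅ ∈ τ? Yes; X ∈ τ? Yes.
Axiom (T2/T3): check pairwise unions and intersections of members of τ.
Counterexample for (T2): {16} ∪ {17, 18, 19} = {16, 17, 18, 19} ∉ τ. Therefore τ is NOT a topology.


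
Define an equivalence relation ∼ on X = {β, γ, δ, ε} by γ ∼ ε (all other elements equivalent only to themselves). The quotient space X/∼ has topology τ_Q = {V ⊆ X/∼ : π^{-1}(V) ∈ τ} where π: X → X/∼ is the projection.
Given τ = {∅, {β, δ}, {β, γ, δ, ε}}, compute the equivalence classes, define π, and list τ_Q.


X/∼ = {[β], [γ=ε], [δ]}; |τ_Q| = 3.

Equivalence classes: [β], [γ=ε], [δ].
Quotient map π: X → X/∼ sends β ↦ [β], γ ↦ [γ=ε], δ ↦ [δ], ε ↦ [γ=ε].
For each subset V ⊆ X/∼, compute π^{-1}(V) ⊆ X and check whether π^{-1}(V) ∈ τ. V is open in τ_Q iff π^{-1}(V) ∈ τ.
  V = {}: π^{-1}(V) = ∅ ∈ τ ✓.
  V = {[β]}: π^{-1}(V) = {β} ∉ τ ✗.
  V = {[γ=ε]}: π^{-1}(V) = {γ, ε} ∉ τ ✗.
  V = {[β], [γ=ε]}: π^{-1}(V) = {β, γ, ε} ∉ τ ✗.
  V = {[δ]}: π^{-1}(V) = {δ} ∉ τ ✗.
  V = {[β], [δ]}: π^{-1}(V) = {β, δ} ∈ τ ✓.
  V = {[γ=ε], [δ]}: π^{-1}(V) = {γ, δ, ε} ∉ τ ✗.
  V = {[β], [γ=ε], [δ]}: π^{-1}(V) = {β, γ, δ, ε} ∈ τ ✓.
Open sets in the quotient: τ_Q = {{}, {[β], [δ]}, {[β], [γ=ε], [δ]}} (3 elements).


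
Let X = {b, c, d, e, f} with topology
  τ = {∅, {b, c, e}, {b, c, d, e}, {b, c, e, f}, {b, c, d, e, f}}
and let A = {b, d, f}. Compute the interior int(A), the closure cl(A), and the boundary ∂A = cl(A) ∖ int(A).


int(A) = ∅, cl(A) = {b, c, d, e, f}, ∂A = {b, c, d, e, f}.

Closed sets in (X, τ) are complements of opens:
  closed(X, τ) = {∅, {d}, {f}, {d, f}, {b, c, d, e, f}}.
int(A) = ⋃ {U ∈ τ : U ⊆ A}. Opens contained in A: ∅.
Taking the union of these: int(A) = ∅.
cl(A) = ⋂ {C closed : A ⊆ C}. Closed sets containing A: {b, c, d, e, f}.
Intersecting these: cl(A) = {b, c, d, e, f}.
∂A = cl(A) ∖ int(A) = {b, c, d, e, f} ∖ ∅ = {b, c, d, e, f}.


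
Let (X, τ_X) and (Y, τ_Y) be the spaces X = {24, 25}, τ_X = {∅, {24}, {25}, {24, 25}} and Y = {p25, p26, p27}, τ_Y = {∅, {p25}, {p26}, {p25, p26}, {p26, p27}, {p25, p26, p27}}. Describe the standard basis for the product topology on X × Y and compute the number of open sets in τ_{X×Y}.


Basis B = {∅ × ∅, {24} × {p25}, {24} × {p26}, {25} × {p25}, {25} × {p26}, {24} × {p25, p26}, {24, 25} × {p25}, {24} × {p26, p27}, {24, 25} × {p26}, {25} × {p25, p26}, {25} × {p26, p27}, {24} × {p25, p26, p27}, {25} × {p25, p26, p27}, {24, 25} × {p25, p26}, {24, 25} × {p26, p27}, {24, 25} × {p25, p26, p27}}; |τ_{X×Y}| = 36.

Enumerate products U × V with U ∈ τ_X, V ∈ τ_Y (deduplicated):
  ∅ × ∅ = {} (∅)
  {24} × {p25} = {(24,p25)}
  {24} × {p26} = {(24,p26)}
  {25} × {p25} = {(25,p25)}
  {25} × {p26} = {(25,p26)}
  {24} × {p25, p26} = {(24,p25), (24,p26)}
  {24, 25} × {p25} = {(24,p25), (25,p25)}
  {24} × {p26, p27} = {(24,p26), (24,p27)}
  {24, 25} × {p26} = {(24,p26), (25,p26)}
  {25} × {p25, p26} = {(25,p25), (25,p26)}
  {25} × {p26, p27} = {(25,p26), (25,p27)}
  {24} × {p25, p26, p27} = {(24,p25), (24,p26), (24,p27)}
  {25} × {p25, p26, p27} = {(25,p25), (25,p26), (25,p27)}
  {24, 25} × {p25, p26} = {(24,p25), (24,p26), (25,p25), (25,p26)}
  {24, 25} × {p26, p27} = {(24,p26), (24,p27), (25,p26), (25,p27)}
  {24, 25} × {p25, p26, p27} = {(24,p25), (24,p26), (24,p27), (25,p25), (25,p26), (25,p27)}
These 16 distinct sets form the basis B.
Close under arbitrary unions to get τ_{X×Y}; counting gives |τ_{X×Y}| = 36.


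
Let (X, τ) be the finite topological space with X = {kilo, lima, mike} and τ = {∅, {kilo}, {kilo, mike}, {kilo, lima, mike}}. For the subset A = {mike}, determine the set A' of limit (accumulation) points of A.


A' = {lima}

For each x ∈ X, list the open sets U ∈ τ with x ∈ U, then check whether U ∩ (A ∖ {x}) ≠ ∅ for every such U.
  x = kilo: open {kilo} ∋ x has {kilo} ∩ (A ∖ {kilo}) = ∅, so x is NOT a limit point.
  x = lima: opens ∋ x are {kilo, lima, mike}; each meets A ∖ {lima}, so x IS a limit point.
  x = mike: open {kilo, mike} ∋ x has {kilo, mike} ∩ (A ∖ {mike}) = ∅, so x is NOT a limit point.
Collecting: A' = {lima}.


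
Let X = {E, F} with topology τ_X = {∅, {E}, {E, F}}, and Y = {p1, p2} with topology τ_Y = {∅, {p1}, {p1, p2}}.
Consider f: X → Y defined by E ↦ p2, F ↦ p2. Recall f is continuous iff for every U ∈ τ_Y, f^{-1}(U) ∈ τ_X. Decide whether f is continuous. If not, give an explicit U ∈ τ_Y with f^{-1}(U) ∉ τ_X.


f IS continuous.

Compute f^{-1}(U) for each U ∈ τ_Y:
  U = ∅: f^{-1}(U) = ∅ ∈ τ_X ✓.
  U = {p1}: f^{-1}(U) = ∅ ∈ τ_X ✓.
  U = {p1, p2}: f^{-1}(U) = {E, F} ∈ τ_X ✓.
Every preimage lies in τ_X, so f IS continuous.


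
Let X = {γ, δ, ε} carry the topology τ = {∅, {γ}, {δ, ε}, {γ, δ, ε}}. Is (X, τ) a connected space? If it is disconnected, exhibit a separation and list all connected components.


(X, τ) is disconnected; components = [{γ}, {δ, ε}].

Find clopen sets (U ∈ τ with X ∖ U ∈ τ):
  U = ∅, X ∖ U = {γ, δ, ε} — both open, so U is clopen.
  U = {γ}, X ∖ U = {δ, ε} — both open, so U is clopen.
  U = {δ, ε}, X ∖ U = {γ} — both open, so U is clopen.
  U = {γ, δ, ε}, X ∖ U = ∅ — both open, so U is clopen.
Nontrivial clopen(s) exist: e.g. {γ}. So (X, τ) is disconnected.
Compute connected components by grouping points that agree on all clopens:
  component: {γ}
  component: {δ, ε}


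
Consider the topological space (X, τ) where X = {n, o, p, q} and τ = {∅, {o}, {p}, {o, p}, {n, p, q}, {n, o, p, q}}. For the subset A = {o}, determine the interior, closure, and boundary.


int(A) = {o}, cl(A) = {o}, ∂A = ∅.

Closed sets in (X, τ) are complements of opens:
  closed(X, τ) = {∅, {o}, {n, q}, {n, o, q}, {n, p, q}, {n, o, p, q}}.
int(A) = ⋃ {U ∈ τ : U ⊆ A}. Opens contained in A: ∅, {o}.
Taking the union of these: int(A) = {o}.
cl(A) = ⋂ {C closed : A ⊆ C}. Closed sets containing A: {o}, {n, o, q}, {n, o, p, q}.
Intersecting these: cl(A) = {o}.
∂A = cl(A) ∖ int(A) = {o} ∖ {o} = ∅.


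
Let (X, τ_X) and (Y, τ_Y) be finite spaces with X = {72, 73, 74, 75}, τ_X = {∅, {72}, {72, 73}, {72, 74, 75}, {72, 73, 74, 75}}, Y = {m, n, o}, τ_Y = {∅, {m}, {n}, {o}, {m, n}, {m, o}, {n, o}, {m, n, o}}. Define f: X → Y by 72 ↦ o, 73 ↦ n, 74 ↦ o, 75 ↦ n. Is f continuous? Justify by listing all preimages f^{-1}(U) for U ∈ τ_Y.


f is NOT continuous.

Compute f^{-1}(U) for each U ∈ τ_Y:
  U = ∅: f^{-1}(U) = ∅ ∈ τ_X ✓.
  U = {m}: f^{-1}(U) = ∅ ∈ τ_X ✓.
  U = {n}: f^{-1}(U) = {73, 75} ∉ τ_X ✗.
  U = {o}: f^{-1}(U) = {72, 74} ∉ τ_X ✗.
  U = {m, n}: f^{-1}(U) = {73, 75} ∉ τ_X ✗.
  U = {m, o}: f^{-1}(U) = {72, 74} ∉ τ_X ✗.
  U = {n, o}: f^{-1}(U) = {72, 73, 74, 75} ∈ τ_X ✓.
  U = {m, n, o}: f^{-1}(U) = {72, 73, 74, 75} ∈ τ_X ✓.
Found U = {n} with f^{-1}(U) = {73, 75} not in τ_X. Therefore f is NOT continuous.


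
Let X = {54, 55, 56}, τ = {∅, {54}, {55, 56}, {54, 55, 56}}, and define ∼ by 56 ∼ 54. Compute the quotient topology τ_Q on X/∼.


X/∼ = {[54=56], [55]}; |τ_Q| = 2.

Equivalence classes: [54=56], [55].
Quotient map π: X → X/∼ sends 54 ↦ [54=56], 55 ↦ [55], 56 ↦ [54=56].
For each subset V ⊆ X/∼, compute π^{-1}(V) ⊆ X and check whether π^{-1}(V) ∈ τ. V is open in τ_Q iff π^{-1}(V) ∈ τ.
  V = {}: π^{-1}(V) = ∅ ∈ τ ✓.
  V = {[54=56]}: π^{-1}(V) = {54, 56} ∉ τ ✗.
  V = {[55]}: π^{-1}(V) = {55} ∉ τ ✗.
  V = {[54=56], [55]}: π^{-1}(V) = {54, 55, 56} ∈ τ ✓.
Open sets in the quotient: τ_Q = {{}, {[54=56], [55]}} (2 elements).


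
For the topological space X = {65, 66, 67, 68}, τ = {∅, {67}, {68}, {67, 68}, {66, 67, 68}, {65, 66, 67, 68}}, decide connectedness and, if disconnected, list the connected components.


(X, τ) is connected.

Find clopen sets (U ∈ τ with X ∖ U ∈ τ):
  U = ∅, X ∖ U = {65, 66, 67, 68} — both open, so U is clopen.
  U = {65, 66, 67, 68}, X ∖ U = ∅ — both open, so U is clopen.
Only trivial clopens (∅ and X) exist, so (X, τ) is connected.
Compute connected components by grouping points that agree on all clopens:
  component: {65, 66, 67, 68}


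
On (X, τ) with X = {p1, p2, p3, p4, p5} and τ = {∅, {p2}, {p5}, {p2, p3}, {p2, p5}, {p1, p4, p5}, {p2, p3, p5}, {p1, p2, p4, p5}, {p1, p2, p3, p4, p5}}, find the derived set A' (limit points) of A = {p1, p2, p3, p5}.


A' = {p1, p3, p4}

For each x ∈ X, list the open sets U ∈ τ with x ∈ U, then check whether U ∩ (A ∖ {x}) ≠ ∅ for every such U.
  x = p1: opens ∋ x are {p1, p4, p5}, {p1, p2, p4, p5}, {p1, p2, p3, p4, p5}; each meets A ∖ {p1}, so x IS a limit point.
  x = p2: open {p2} ∋ x has {p2} ∩ (A ∖ {p2}) = ∅, so x is NOT a limit point.
  x = p3: opens ∋ x are {p2, p3}, {p2, p3, p5}, {p1, p2, p3, p4, p5}; each meets A ∖ {p3}, so x IS a limit point.
  x = p4: opens ∋ x are {p1, p4, p5}, {p1, p2, p4, p5}, {p1, p2, p3, p4, p5}; each meets A ∖ {p4}, so x IS a limit point.
  x = p5: open {p5} ∋ x has {p5} ∩ (A ∖ {p5}) = ∅, so x is NOT a limit point.
Collecting: A' = {p1, p3, p4}.


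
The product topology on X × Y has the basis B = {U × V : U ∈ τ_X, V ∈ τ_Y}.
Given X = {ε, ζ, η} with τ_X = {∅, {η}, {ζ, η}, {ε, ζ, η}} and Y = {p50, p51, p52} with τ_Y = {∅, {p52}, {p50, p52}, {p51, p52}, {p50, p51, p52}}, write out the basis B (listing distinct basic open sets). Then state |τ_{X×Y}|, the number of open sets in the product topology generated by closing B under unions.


Basis B = {∅ × ∅, {η} × {p52}, {ζ, η} × {p52}, {η} × {p50, p52}, {η} × {p51, p52}, {ε, ζ, η} × {p52}, {η} × {p50, p51, p52}, {ζ, η} × {p50, p52}, {ζ, η} × {p51, p52}, {ε, ζ, η} × {p50, p52}, {ε, ζ, η} × {p51, p52}, {ζ, η} × {p50, p51, p52}, {ε, ζ, η} × {p50, p51, p52}}; |τ_{X×Y}| = 30.

Enumerate products U × V with U ∈ τ_X, V ∈ τ_Y (deduplicated):
  ∅ × ∅ = {} (∅)
  {η} × {p52} = {(η,p52)}
  {ζ, η} × {p52} = {(ζ,p52), (η,p52)}
  {η} × {p50, p52} = {(η,p50), (η,p52)}
  {η} × {p51, p52} = {(η,p51), (η,p52)}
  {ε, ζ, η} × {p52} = {(ε,p52), (ζ,p52), (η,p52)}
  {η} × {p50, p51, p52} = {(η,p50), (η,p51), (η,p52)}
  {ζ, η} × {p50, p52} = {(ζ,p50), (ζ,p52), (η,p50), (η,p52)}
  {ζ, η} × {p51, p52} = {(ζ,p51), (ζ,p52), (η,p51), (η,p52)}
  {ε, ζ, η} × {p50, p52} = {(ε,p50), (ε,p52), (ζ,p50), (ζ,p52), (η,p50), (η,p52)}
  {ε, ζ, η} × {p51, p52} = {(ε,p51), (ε,p52), (ζ,p51), (ζ,p52), (η,p51), (η,p52)}
  {ζ, η} × {p50, p51, p52} = {(ζ,p50), (ζ,p51), (ζ,p52), (η,p50), (η,p51), (η,p52)}
  {ε, ζ, η} × {p50, p51, p52} = {(ε,p50), (ε,p51), (ε,p52), (ζ,p50), (ζ,p51), (ζ,p52), (η,p50), (η,p51), (η,p52)}
These 13 distinct sets form the basis B.
Close under arbitrary unions to get τ_{X×Y}; counting gives |τ_{X×Y}| = 30.


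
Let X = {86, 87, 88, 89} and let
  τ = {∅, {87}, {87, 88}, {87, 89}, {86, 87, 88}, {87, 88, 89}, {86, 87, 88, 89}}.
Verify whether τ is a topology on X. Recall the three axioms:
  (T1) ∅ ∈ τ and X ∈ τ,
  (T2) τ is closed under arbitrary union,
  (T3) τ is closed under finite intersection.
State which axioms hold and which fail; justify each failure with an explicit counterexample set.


τ IS a topology on X.

Axiom (T1): ∅ ∈ τ? Yes; X ∈ τ? Yes.
Axiom (T2/T3): check pairwise unions and intersections of members of τ.
All pairwise intersections and unions checked — each lies in τ. Therefore τ satisfies (T1), (T2), (T3): it IS a topology on X.


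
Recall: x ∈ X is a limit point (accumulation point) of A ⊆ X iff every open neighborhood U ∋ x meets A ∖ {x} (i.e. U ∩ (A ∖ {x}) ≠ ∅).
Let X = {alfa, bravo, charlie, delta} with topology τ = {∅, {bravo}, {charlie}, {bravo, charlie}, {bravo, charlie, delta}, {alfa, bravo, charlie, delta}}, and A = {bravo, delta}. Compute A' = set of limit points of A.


A' = {alfa, delta}

For each x ∈ X, list the open sets U ∈ τ with x ∈ U, then check whether U ∩ (A ∖ {x}) ≠ ∅ for every such U.
  x = alfa: opens ∋ x are {alfa, bravo, charlie, delta}; each meets A ∖ {alfa}, so x IS a limit point.
  x = bravo: open {bravo} ∋ x has {bravo} ∩ (A ∖ {bravo}) = ∅, so x is NOT a limit point.
  x = charlie: open {charlie} ∋ x has {charlie} ∩ (A ∖ {charlie}) = ∅, so x is NOT a limit point.
  x = delta: opens ∋ x are {bravo, charlie, delta}, {alfa, bravo, charlie, delta}; each meets A ∖ {delta}, so x IS a limit point.
Collecting: A' = {alfa, delta}.


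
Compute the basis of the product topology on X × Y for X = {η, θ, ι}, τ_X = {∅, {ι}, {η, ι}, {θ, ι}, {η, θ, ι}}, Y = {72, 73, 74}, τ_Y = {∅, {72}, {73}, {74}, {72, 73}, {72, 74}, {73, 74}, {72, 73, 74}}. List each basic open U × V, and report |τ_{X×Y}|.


Basis B = {∅ × ∅, {ι} × {72}, {ι} × {73}, {ι} × {74}, {η, ι} × {72}, {η, ι} × {73}, {η, ι} × {74}, {θ, ι} × {72}, {θ, ι} × {73}, {θ, ι} × {74}, {ι} × {72, 73}, {ι} × {72, 74}, {ι} × {73, 74}, {η, θ, ι} × {72}, {η, θ, ι} × {73}, {η, θ, ι} × {74}, {ι} × {72, 73, 74}, {η, ι} × {72, 73}, {η, ι} × {72, 74}, {η, ι} × {73, 74}, {θ, ι} × {72, 73}, {θ, ι} × {72, 74}, {θ, ι} × {73, 74}, {η, ι} × {72, 73, 74}, {η, θ, ι} × {72, 73}, {η, θ, ι} × {72, 74}, {η, θ, ι} × {73, 74}, {θ, ι} × {72, 73, 74}, {η, θ, ι} × {72, 73, 74}}; |τ_{X×Y}| = 125.

Enumerate products U × V with U ∈ τ_X, V ∈ τ_Y (deduplicated):
  ∅ × ∅ = {} (∅)
  {ι} × {72} = {(ι,72)}
  {ι} × {73} = {(ι,73)}
  {ι} × {74} = {(ι,74)}
  {η, ι} × {72} = {(η,72), (ι,72)}
  {η, ι} × {73} = {(η,73), (ι,73)}
  {η, ι} × {74} = {(η,74), (ι,74)}
  {θ, ι} × {72} = {(θ,72), (ι,72)}
  {θ, ι} × {73} = {(θ,73), (ι,73)}
  {θ, ι} × {74} = {(θ,74), (ι,74)}
  {ι} × {72, 73} = {(ι,72), (ι,73)}
  {ι} × {72, 74} = {(ι,72), (ι,74)}
  {ι} × {73, 74} = {(ι,73), (ι,74)}
  {η, θ, ι} × {72} = {(η,72), (θ,72), (ι,72)}
  {η, θ, ι} × {73} = {(η,73), (θ,73), (ι,73)}
  {η, θ, ι} × {74} = {(η,74), (θ,74), (ι,74)}
  {ι} × {72, 73, 74} = {(ι,72), (ι,73), (ι,74)}
  {η, ι} × {72, 73} = {(η,72), (η,73), (ι,72), (ι,73)}
  {η, ι} × {72, 74} = {(η,72), (η,74), (ι,72), (ι,74)}
  {η, ι} × {73, 74} = {(η,73), (η,74), (ι,73), (ι,74)}
  {θ, ι} × {72, 73} = {(θ,72), (θ,73), (ι,72), (ι,73)}
  {θ, ι} × {72, 74} = {(θ,72), (θ,74), (ι,72), (ι,74)}
  {θ, ι} × {73, 74} = {(θ,73), (θ,74), (ι,73), (ι,74)}
  {η, ι} × {72, 73, 74} = {(η,72), (η,73), (η,74), (ι,72), (ι,73), (ι,74)}
  {η, θ, ι} × {72, 73} = {(η,72), (η,73), (θ,72), (θ,73), (ι,72), (ι,73)}
  {η, θ, ι} × {72, 74} = {(η,72), (η,74), (θ,72), (θ,74), (ι,72), (ι,74)}
  {η, θ, ι} × {73, 74} = {(η,73), (η,74), (θ,73), (θ,74), (ι,73), (ι,74)}
  {θ, ι} × {72, 73, 74} = {(θ,72), (θ,73), (θ,74), (ι,72), (ι,73), (ι,74)}
  {η, θ, ι} × {72, 73, 74} = {(η,72), (η,73), (η,74), (θ,72), (θ,73), (θ,74), (ι,72), (ι,73), (ι,74)}
These 29 distinct sets form the basis B.
Close under arbitrary unions to get τ_{X×Y}; counting gives |τ_{X×Y}| = 125.


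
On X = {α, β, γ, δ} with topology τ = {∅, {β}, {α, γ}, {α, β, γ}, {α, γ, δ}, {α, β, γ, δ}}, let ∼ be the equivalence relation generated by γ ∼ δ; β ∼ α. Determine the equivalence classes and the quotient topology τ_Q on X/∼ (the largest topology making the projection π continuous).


X/∼ = {[α=β], [γ=δ]}; |τ_Q| = 2.

Equivalence classes: [α=β], [γ=δ].
Quotient map π: X → X/∼ sends α ↦ [α=β], β ↦ [α=β], γ ↦ [γ=δ], δ ↦ [γ=δ].
For each subset V ⊆ X/∼, compute π^{-1}(V) ⊆ X and check whether π^{-1}(V) ∈ τ. V is open in τ_Q iff π^{-1}(V) ∈ τ.
  V = {}: π^{-1}(V) = ∅ ∈ τ ✓.
  V = {[α=β]}: π^{-1}(V) = {α, β} ∉ τ ✗.
  V = {[γ=δ]}: π^{-1}(V) = {γ, δ} ∉ τ ✗.
  V = {[α=β], [γ=δ]}: π^{-1}(V) = {α, β, γ, δ} ∈ τ ✓.
Open sets in the quotient: τ_Q = {{}, {[α=β], [γ=δ]}} (2 elements).


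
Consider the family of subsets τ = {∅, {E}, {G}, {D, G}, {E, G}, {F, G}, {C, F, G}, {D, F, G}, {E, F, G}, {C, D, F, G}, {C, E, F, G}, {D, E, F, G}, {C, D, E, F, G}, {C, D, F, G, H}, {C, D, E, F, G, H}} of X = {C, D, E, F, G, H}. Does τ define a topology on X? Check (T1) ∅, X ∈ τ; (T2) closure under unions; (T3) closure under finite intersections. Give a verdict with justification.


τ is NOT a topology on X.

Axiom (T1): ∅ ∈ τ? Yes; X ∈ τ? Yes.
Axiom (T2/T3): check pairwise unions and intersections of members of τ.
Counterexample for (T2): {E} ∪ {D, G} = {D, E, G} ∉ τ. Therefore τ is NOT a topology.


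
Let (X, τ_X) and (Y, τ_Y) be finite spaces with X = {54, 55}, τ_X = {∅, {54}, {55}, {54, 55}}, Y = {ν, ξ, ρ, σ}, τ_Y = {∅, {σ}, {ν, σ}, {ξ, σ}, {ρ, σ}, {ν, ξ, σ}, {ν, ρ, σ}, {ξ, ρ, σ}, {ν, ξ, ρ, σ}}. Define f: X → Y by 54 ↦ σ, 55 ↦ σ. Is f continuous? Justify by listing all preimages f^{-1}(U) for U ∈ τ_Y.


f IS continuous.

Compute f^{-1}(U) for each U ∈ τ_Y:
  U = ∅: f^{-1}(U) = ∅ ∈ τ_X ✓.
  U = {σ}: f^{-1}(U) = {54, 55} ∈ τ_X ✓.
  U = {ν, σ}: f^{-1}(U) = {54, 55} ∈ τ_X ✓.
  U = {ξ, σ}: f^{-1}(U) = {54, 55} ∈ τ_X ✓.
  U = {ρ, σ}: f^{-1}(U) = {54, 55} ∈ τ_X ✓.
  U = {ν, ξ, σ}: f^{-1}(U) = {54, 55} ∈ τ_X ✓.
  U = {ν, ρ, σ}: f^{-1}(U) = {54, 55} ∈ τ_X ✓.
  U = {ξ, ρ, σ}: f^{-1}(U) = {54, 55} ∈ τ_X ✓.
  U = {ν, ξ, ρ, σ}: f^{-1}(U) = {54, 55} ∈ τ_X ✓.
Every preimage lies in τ_X, so f IS continuous.


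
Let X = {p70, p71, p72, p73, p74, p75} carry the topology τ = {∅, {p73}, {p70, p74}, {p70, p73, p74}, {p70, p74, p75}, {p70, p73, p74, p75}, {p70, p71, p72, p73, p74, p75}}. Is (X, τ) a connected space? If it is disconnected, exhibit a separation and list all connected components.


(X, τ) is connected.

Find clopen sets (U ∈ τ with X ∖ U ∈ τ):
  U = ∅, X ∖ U = {p70, p71, p72, p73, p74, p75} — both open, so U is clopen.
  U = {p70, p71, p72, p73, p74, p75}, X ∖ U = ∅ — both open, so U is clopen.
Only trivial clopens (∅ and X) exist, so (X, τ) is connected.
Compute connected components by grouping points that agree on all clopens:
  component: {p70, p71, p72, p73, p74, p75}


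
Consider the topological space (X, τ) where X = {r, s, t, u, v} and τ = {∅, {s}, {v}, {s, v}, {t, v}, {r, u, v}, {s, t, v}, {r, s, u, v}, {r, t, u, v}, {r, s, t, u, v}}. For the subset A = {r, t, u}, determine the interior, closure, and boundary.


int(A) = ∅, cl(A) = {r, t, u}, ∂A = {r, t, u}.

Closed sets in (X, τ) are complements of opens:
  closed(X, τ) = {∅, {s}, {t}, {r, u}, {s, t}, {r, s, u}, {r, t, u}, {r, s, t, u}, {r, t, u, v}, {r, s, t, u, v}}.
int(A) = ⋃ {U ∈ τ : U ⊆ A}. Opens contained in A: ∅.
Taking the union of these: int(A) = ∅.
cl(A) = ⋂ {C closed : A ⊆ C}. Closed sets containing A: {r, t, u}, {r, s, t, u}, {r, t, u, v}, {r, s, t, u, v}.
Intersecting these: cl(A) = {r, t, u}.
∂A = cl(A) ∖ int(A) = {r, t, u} ∖ ∅ = {r, t, u}.


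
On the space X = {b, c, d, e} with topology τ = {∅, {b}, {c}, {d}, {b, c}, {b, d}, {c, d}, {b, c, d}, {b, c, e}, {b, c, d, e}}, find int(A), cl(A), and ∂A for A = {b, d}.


int(A) = {b, d}, cl(A) = {b, d, e}, ∂A = {e}.

Closed sets in (X, τ) are complements of opens:
  closed(X, τ) = {∅, {d}, {e}, {b, e}, {c, e}, {d, e}, {b, c, e}, {b, d, e}, {c, d, e}, {b, c, d, e}}.
int(A) = ⋃ {U ∈ τ : U ⊆ A}. Opens contained in A: ∅, {b}, {d}, {b, d}.
Taking the union of these: int(A) = {b, d}.
cl(A) = ⋂ {C closed : A ⊆ C}. Closed sets containing A: {b, d, e}, {b, c, d, e}.
Intersecting these: cl(A) = {b, d, e}.
∂A = cl(A) ∖ int(A) = {b, d, e} ∖ {b, d} = {e}.


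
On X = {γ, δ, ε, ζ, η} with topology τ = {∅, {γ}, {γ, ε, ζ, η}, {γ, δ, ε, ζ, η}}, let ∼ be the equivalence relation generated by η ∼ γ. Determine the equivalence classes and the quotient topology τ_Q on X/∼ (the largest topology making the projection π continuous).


X/∼ = {[γ=η], [δ], [ε], [ζ]}; |τ_Q| = 3.

Equivalence classes: [γ=η], [δ], [ε], [ζ].
Quotient map π: X → X/∼ sends γ ↦ [γ=η], δ ↦ [δ], ε ↦ [ε], ζ ↦ [ζ], η ↦ [γ=η].
For each subset V ⊆ X/∼, compute π^{-1}(V) ⊆ X and check whether π^{-1}(V) ∈ τ. V is open in τ_Q iff π^{-1}(V) ∈ τ.
  V = {}: π^{-1}(V) = ∅ ∈ τ ✓.
  V = {[γ=η]}: π^{-1}(V) = {γ, η} ∉ τ ✗.
  V = {[δ]}: π^{-1}(V) = {δ} ∉ τ ✗.
  V = {[γ=η], [δ]}: π^{-1}(V) = {γ, δ, η} ∉ τ ✗.
  V = {[ε]}: π^{-1}(V) = {ε} ∉ τ ✗.
  V = {[γ=η], [ε]}: π^{-1}(V) = {γ, ε, η} ∉ τ ✗.
  V = {[δ], [ε]}: π^{-1}(V) = {δ, ε} ∉ τ ✗.
  V = {[γ=η], [δ], [ε]}: π^{-1}(V) = {γ, δ, ε, η} ∉ τ ✗.
  V = {[ζ]}: π^{-1}(V) = {ζ} ∉ τ ✗.
  V = {[γ=η], [ζ]}: π^{-1}(V) = {γ, ζ, η} ∉ τ ✗.
  V = {[δ], [ζ]}: π^{-1}(V) = {δ, ζ} ∉ τ ✗.
  V = {[γ=η], [δ], [ζ]}: π^{-1}(V) = {γ, δ, ζ, η} ∉ τ ✗.
  V = {[ε], [ζ]}: π^{-1}(V) = {ε, ζ} ∉ τ ✗.
  V = {[γ=η], [ε], [ζ]}: π^{-1}(V) = {γ, ε, ζ, η} ∈ τ ✓.
  V = {[δ], [ε], [ζ]}: π^{-1}(V) = {δ, ε, ζ} ∉ τ ✗.
  V = {[γ=η], [δ], [ε], [ζ]}: π^{-1}(V) = {γ, δ, ε, ζ, η} ∈ τ ✓.
Open sets in the quotient: τ_Q = {{}, {[γ=η], [ε], [ζ]}, {[γ=η], [δ], [ε], [ζ]}} (3 elements).


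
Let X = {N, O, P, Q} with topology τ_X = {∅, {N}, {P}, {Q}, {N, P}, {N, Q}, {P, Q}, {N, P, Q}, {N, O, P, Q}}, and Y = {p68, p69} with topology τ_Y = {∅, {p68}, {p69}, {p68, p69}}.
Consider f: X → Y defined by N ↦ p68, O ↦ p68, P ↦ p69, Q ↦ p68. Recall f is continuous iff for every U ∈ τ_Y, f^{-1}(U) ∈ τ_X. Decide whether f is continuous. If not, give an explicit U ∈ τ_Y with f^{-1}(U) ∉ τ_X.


f is NOT continuous.

Compute f^{-1}(U) for each U ∈ τ_Y:
  U = ∅: f^{-1}(U) = ∅ ∈ τ_X ✓.
  U = {p68}: f^{-1}(U) = {N, O, Q} ∉ τ_X ✗.
  U = {p69}: f^{-1}(U) = {P} ∈ τ_X ✓.
  U = {p68, p69}: f^{-1}(U) = {N, O, P, Q} ∈ τ_X ✓.
Found U = {p68} with f^{-1}(U) = {N, O, Q} not in τ_X. Therefore f is NOT continuous.


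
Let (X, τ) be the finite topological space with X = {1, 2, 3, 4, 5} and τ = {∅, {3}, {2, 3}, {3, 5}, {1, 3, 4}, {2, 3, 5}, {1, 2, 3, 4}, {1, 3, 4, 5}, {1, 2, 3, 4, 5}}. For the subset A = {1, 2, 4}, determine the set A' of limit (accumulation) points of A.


A' = {1, 4}

For each x ∈ X, list the open sets U ∈ τ with x ∈ U, then check whether U ∩ (A ∖ {x}) ≠ ∅ for every such U.
  x = 1: opens ∋ x are {1, 3, 4}, {1, 2, 3, 4}, {1, 3, 4, 5}, {1, 2, 3, 4, 5}; each meets A ∖ {1}, so x IS a limit point.
  x = 2: open {2, 3} ∋ x has {2, 3} ∩ (A ∖ {2}) = ∅, so x is NOT a limit point.
  x = 3: open {3} ∋ x has {3} ∩ (A ∖ {3}) = ∅, so x is NOT a limit point.
  x = 4: opens ∋ x are {1, 3, 4}, {1, 2, 3, 4}, {1, 3, 4, 5}, {1, 2, 3, 4, 5}; each meets A ∖ {4}, so x IS a limit point.
  x = 5: open {3, 5} ∋ x has {3, 5} ∩ (A ∖ {5}) = ∅, so x is NOT a limit point.
Collecting: A' = {1, 4}.


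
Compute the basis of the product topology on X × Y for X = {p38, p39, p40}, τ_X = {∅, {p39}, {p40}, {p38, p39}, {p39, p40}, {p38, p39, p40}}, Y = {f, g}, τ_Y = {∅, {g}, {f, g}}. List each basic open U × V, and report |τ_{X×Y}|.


Basis B = {∅ × ∅, {p39} × {g}, {p40} × {g}, {p38, p39} × {g}, {p39} × {f, g}, {p39, p40} × {g}, {p40} × {f, g}, {p38, p39, p40} × {g}, {p38, p39} × {f, g}, {p39, p40} × {f, g}, {p38, p39, p40} × {f, g}}; |τ_{X×Y}| = 18.

Enumerate products U × V with U ∈ τ_X, V ∈ τ_Y (deduplicated):
  ∅ × ∅ = {} (∅)
  {p39} × {g} = {(p39,g)}
  {p40} × {g} = {(p40,g)}
  {p38, p39} × {g} = {(p38,g), (p39,g)}
  {p39} × {f, g} = {(p39,f), (p39,g)}
  {p39, p40} × {g} = {(p39,g), (p40,g)}
  {p40} × {f, g} = {(p40,f), (p40,g)}
  {p38, p39, p40} × {g} = {(p38,g), (p39,g), (p40,g)}
  {p38, p39} × {f, g} = {(p38,f), (p38,g), (p39,f), (p39,g)}
  {p39, p40} × {f, g} = {(p39,f), (p39,g), (p40,f), (p40,g)}
  {p38, p39, p40} × {f, g} = {(p38,f), (p38,g), (p39,f), (p39,g), (p40,f), (p40,g)}
These 11 distinct sets form the basis B.
Close under arbitrary unions to get τ_{X×Y}; counting gives |τ_{X×Y}| = 18.


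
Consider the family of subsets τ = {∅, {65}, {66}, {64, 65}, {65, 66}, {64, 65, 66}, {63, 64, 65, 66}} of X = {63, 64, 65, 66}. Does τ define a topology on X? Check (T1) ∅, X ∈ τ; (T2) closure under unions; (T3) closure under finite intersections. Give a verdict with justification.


τ IS a topology on X.

Axiom (T1): ∅ ∈ τ? Yes; X ∈ τ? Yes.
Axiom (T2/T3): check pairwise unions and intersections of members of τ.
All pairwise intersections and unions checked — each lies in τ. Therefore τ satisfies (T1), (T2), (T3): it IS a topology on X.


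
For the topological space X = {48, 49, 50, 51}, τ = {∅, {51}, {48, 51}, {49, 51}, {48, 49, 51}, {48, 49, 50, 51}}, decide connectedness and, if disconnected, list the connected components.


(X, τ) is connected.

Find clopen sets (U ∈ τ with X ∖ U ∈ τ):
  U = ∅, X ∖ U = {48, 49, 50, 51} — both open, so U is clopen.
  U = {48, 49, 50, 51}, X ∖ U = ∅ — both open, so U is clopen.
Only trivial clopens (∅ and X) exist, so (X, τ) is connected.
Compute connected components by grouping points that agree on all clopens:
  component: {48, 49, 50, 51}


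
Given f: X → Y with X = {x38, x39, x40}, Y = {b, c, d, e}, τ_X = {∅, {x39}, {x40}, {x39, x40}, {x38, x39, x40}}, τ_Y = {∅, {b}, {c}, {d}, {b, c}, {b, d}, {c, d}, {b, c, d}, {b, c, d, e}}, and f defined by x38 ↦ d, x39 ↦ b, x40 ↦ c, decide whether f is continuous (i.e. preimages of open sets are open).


f is NOT continuous.

Compute f^{-1}(U) for each U ∈ τ_Y:
  U = ∅: f^{-1}(U) = ∅ ∈ τ_X ✓.
  U = {b}: f^{-1}(U) = {x39} ∈ τ_X ✓.
  U = {c}: f^{-1}(U) = {x40} ∈ τ_X ✓.
  U = {d}: f^{-1}(U) = {x38} ∉ τ_X ✗.
  U = {b, c}: f^{-1}(U) = {x39, x40} ∈ τ_X ✓.
  U = {b, d}: f^{-1}(U) = {x38, x39} ∉ τ_X ✗.
  U = {c, d}: f^{-1}(U) = {x38, x40} ∉ τ_X ✗.
  U = {b, c, d}: f^{-1}(U) = {x38, x39, x40} ∈ τ_X ✓.
  U = {b, c, d, e}: f^{-1}(U) = {x38, x39, x40} ∈ τ_X ✓.
Found U = {d} with f^{-1}(U) = {x38} not in τ_X. Therefore f is NOT continuous.


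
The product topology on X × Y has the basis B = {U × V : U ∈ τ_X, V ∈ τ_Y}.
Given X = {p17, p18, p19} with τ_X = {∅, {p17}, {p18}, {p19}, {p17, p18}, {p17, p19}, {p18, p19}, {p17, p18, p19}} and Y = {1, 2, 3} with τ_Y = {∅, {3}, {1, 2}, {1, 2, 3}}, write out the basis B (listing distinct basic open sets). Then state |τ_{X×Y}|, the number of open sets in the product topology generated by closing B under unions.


Basis B = {∅ × ∅, {p17} × {3}, {p18} × {3}, {p19} × {3}, {p17} × {1, 2}, {p17, p18} × {3}, {p17, p19} × {3}, {p18} × {1, 2}, {p18, p19} × {3}, {p19} × {1, 2}, {p17} × {1, 2, 3}, {p17, p18, p19} × {3}, {p18} × {1, 2, 3}, {p19} × {1, 2, 3}, {p17, p18} × {1, 2}, {p17, p19} × {1, 2}, {p18, p19} × {1, 2}, {p17, p18} × {1, 2, 3}, {p17, p19} × {1, 2, 3}, {p17, p18, p19} × {1, 2}, {p18, p19} × {1, 2, 3}, {p17, p18, p19} × {1, 2, 3}}; |τ_{X×Y}| = 64.

Enumerate products U × V with U ∈ τ_X, V ∈ τ_Y (deduplicated):
  ∅ × ∅ = {} (∅)
  {p17} × {3} = {(p17,3)}
  {p18} × {3} = {(p18,3)}
  {p19} × {3} = {(p19,3)}
  {p17} × {1, 2} = {(p17,1), (p17,2)}
  {p17, p18} × {3} = {(p17,3), (p18,3)}
  {p17, p19} × {3} = {(p17,3), (p19,3)}
  {p18} × {1, 2} = {(p18,1), (p18,2)}
  {p18, p19} × {3} = {(p18,3), (p19,3)}
  {p19} × {1, 2} = {(p19,1), (p19,2)}
  {p17} × {1, 2, 3} = {(p17,1), (p17,2), (p17,3)}
  {p17, p18, p19} × {3} = {(p17,3), (p18,3), (p19,3)}
  {p18} × {1, 2, 3} = {(p18,1), (p18,2), (p18,3)}
  {p19} × {1, 2, 3} = {(p19,1), (p19,2), (p19,3)}
  {p17, p18} × {1, 2} = {(p17,1), (p17,2), (p18,1), (p18,2)}
  {p17, p19} × {1, 2} = {(p17,1), (p17,2), (p19,1), (p19,2)}
  {p18, p19} × {1, 2} = {(p18,1), (p18,2), (p19,1), (p19,2)}
  {p17, p18} × {1, 2, 3} = {(p17,1), (p17,2), (p17,3), (p18,1), (p18,2), (p18,3)}
  {p17, p19} × {1, 2, 3} = {(p17,1), (p17,2), (p17,3), (p19,1), (p19,2), (p19,3)}
  {p17, p18, p19} × {1, 2} = {(p17,1), (p17,2), (p18,1), (p18,2), (p19,1), (p19,2)}
  {p18, p19} × {1, 2, 3} = {(p18,1), (p18,2), (p18,3), (p19,1), (p19,2), (p19,3)}
  {p17, p18, p19} × {1, 2, 3} = {(p17,1), (p17,2), (p17,3), (p18,1), (p18,2), (p18,3), (p19,1), (p19,2), (p19,3)}
These 22 distinct sets form the basis B.
Close under arbitrary unions to get τ_{X×Y}; counting gives |τ_{X×Y}| = 64.


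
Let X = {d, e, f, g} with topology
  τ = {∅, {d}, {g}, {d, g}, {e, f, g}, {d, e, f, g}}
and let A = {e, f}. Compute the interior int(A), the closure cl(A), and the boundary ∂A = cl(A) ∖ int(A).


int(A) = ∅, cl(A) = {e, f}, ∂A = {e, f}.

Closed sets in (X, τ) are complements of opens:
  closed(X, τ) = {∅, {d}, {e, f}, {d, e, f}, {e, f, g}, {d, e, f, g}}.
int(A) = ⋃ {U ∈ τ : U ⊆ A}. Opens contained in A: ∅.
Taking the union of these: int(A) = ∅.
cl(A) = ⋂ {C closed : A ⊆ C}. Closed sets containing A: {e, f}, {d, e, f}, {e, f, g}, {d, e, f, g}.
Intersecting these: cl(A) = {e, f}.
∂A = cl(A) ∖ int(A) = {e, f} ∖ ∅ = {e, f}.


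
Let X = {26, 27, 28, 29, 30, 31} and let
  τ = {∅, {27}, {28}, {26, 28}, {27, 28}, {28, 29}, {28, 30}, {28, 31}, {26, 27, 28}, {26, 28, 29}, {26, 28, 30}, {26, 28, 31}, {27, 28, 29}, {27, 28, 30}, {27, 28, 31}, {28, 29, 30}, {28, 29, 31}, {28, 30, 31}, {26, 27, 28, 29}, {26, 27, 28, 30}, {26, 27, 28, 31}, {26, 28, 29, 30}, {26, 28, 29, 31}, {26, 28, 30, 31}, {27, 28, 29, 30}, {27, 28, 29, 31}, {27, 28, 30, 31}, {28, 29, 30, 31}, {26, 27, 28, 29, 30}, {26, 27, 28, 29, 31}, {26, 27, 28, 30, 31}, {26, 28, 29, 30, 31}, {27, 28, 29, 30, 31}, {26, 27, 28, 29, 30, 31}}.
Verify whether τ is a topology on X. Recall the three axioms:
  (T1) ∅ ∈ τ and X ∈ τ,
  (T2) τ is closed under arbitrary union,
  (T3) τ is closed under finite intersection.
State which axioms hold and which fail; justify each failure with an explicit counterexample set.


τ IS a topology on X.

Axiom (T1): ∅ ∈ τ? Yes; X ∈ τ? Yes.
Axiom (T2/T3): check pairwise unions and intersections of members of τ.
All pairwise intersections and unions checked — each lies in τ. Therefore τ satisfies (T1), (T2), (T3): it IS a topology on X.


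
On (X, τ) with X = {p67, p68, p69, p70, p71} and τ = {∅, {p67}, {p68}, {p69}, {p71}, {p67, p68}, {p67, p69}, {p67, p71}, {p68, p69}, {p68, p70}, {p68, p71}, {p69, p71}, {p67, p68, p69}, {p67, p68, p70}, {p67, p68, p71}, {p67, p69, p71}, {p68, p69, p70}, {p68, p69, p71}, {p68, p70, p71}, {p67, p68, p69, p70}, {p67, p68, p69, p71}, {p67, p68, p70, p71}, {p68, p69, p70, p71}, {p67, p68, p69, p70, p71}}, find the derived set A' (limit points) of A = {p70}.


A' = ∅

For each x ∈ X, list the open sets U ∈ τ with x ∈ U, then check whether U ∩ (A ∖ {x}) ≠ ∅ for every such U.
  x = p67: open {p67} ∋ x has {p67} ∩ (A ∖ {p67}) = ∅, so x is NOT a limit point.
  x = p68: open {p68} ∋ x has {p68} ∩ (A ∖ {p68}) = ∅, so x is NOT a limit point.
  x = p69: open {p69} ∋ x has {p69} ∩ (A ∖ {p69}) = ∅, so x is NOT a limit point.
  x = p70: open {p68, p70} ∋ x has {p68, p70} ∩ (A ∖ {p70}) = ∅, so x is NOT a limit point.
  x = p71: open {p71} ∋ x has {p71} ∩ (A ∖ {p71}) = ∅, so x is NOT a limit point.
Collecting: A' = ∅.


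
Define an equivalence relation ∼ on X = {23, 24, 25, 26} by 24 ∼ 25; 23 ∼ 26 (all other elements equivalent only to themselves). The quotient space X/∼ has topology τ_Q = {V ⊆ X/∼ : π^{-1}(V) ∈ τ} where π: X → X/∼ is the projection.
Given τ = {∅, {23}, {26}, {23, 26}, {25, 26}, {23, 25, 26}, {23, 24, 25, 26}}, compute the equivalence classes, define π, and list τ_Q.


X/∼ = {[23=26], [24=25]}; |τ_Q| = 3.

Equivalence classes: [23=26], [24=25].
Quotient map π: X → X/∼ sends 23 ↦ [23=26], 24 ↦ [24=25], 25 ↦ [24=25], 26 ↦ [23=26].
For each subset V ⊆ X/∼, compute π^{-1}(V) ⊆ X and check whether π^{-1}(V) ∈ τ. V is open in τ_Q iff π^{-1}(V) ∈ τ.
  V = {}: π^{-1}(V) = ∅ ∈ τ ✓.
  V = {[23=26]}: π^{-1}(V) = {23, 26} ∈ τ ✓.
  V = {[24=25]}: π^{-1}(V) = {24, 25} ∉ τ ✗.
  V = {[23=26], [24=25]}: π^{-1}(V) = {23, 24, 25, 26} ∈ τ ✓.
Open sets in the quotient: τ_Q = {{}, {[23=26]}, {[23=26], [24=25]}} (3 elements).


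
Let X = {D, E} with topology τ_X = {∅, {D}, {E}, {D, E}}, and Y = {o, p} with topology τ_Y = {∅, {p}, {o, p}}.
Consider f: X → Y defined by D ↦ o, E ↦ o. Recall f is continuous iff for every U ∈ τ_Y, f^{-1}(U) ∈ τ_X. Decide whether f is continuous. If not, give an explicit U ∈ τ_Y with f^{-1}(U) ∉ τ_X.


f IS continuous.

Compute f^{-1}(U) for each U ∈ τ_Y:
  U = ∅: f^{-1}(U) = ∅ ∈ τ_X ✓.
  U = {p}: f^{-1}(U) = ∅ ∈ τ_X ✓.
  U = {o, p}: f^{-1}(U) = {D, E} ∈ τ_X ✓.
Every preimage lies in τ_X, so f IS continuous.


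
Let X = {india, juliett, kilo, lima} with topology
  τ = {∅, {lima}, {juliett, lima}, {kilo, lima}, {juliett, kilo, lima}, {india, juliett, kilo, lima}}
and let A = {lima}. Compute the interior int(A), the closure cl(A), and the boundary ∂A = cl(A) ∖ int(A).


int(A) = {lima}, cl(A) = {india, juliett, kilo, lima}, ∂A = {india, juliett, kilo}.

Closed sets in (X, τ) are complements of opens:
  closed(X, τ) = {∅, {india}, {india, juliett}, {india, kilo}, {india, juliett, kilo}, {india, juliett, kilo, lima}}.
int(A) = ⋃ {U ∈ τ : U ⊆ A}. Opens contained in A: ∅, {lima}.
Taking the union of these: int(A) = {lima}.
cl(A) = ⋂ {C closed : A ⊆ C}. Closed sets containing A: {india, juliett, kilo, lima}.
Intersecting these: cl(A) = {india, juliett, kilo, lima}.
∂A = cl(A) ∖ int(A) = {india, juliett, kilo, lima} ∖ {lima} = {india, juliett, kilo}.


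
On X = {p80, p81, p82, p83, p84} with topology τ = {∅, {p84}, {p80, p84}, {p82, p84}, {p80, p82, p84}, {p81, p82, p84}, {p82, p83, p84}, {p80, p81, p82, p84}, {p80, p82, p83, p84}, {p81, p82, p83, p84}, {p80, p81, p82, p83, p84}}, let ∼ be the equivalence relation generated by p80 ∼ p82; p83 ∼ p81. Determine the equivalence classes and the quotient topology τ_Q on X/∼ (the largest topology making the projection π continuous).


X/∼ = {[p80=p82], [p81=p83], [p84]}; |τ_Q| = 4.

Equivalence classes: [p80=p82], [p81=p83], [p84].
Quotient map π: X → X/∼ sends p80 ↦ [p80=p82], p81 ↦ [p81=p83], p82 ↦ [p80=p82], p83 ↦ [p81=p83], p84 ↦ [p84].
For each subset V ⊆ X/∼, compute π^{-1}(V) ⊆ X and check whether π^{-1}(V) ∈ τ. V is open in τ_Q iff π^{-1}(V) ∈ τ.
  V = {}: π^{-1}(V) = ∅ ∈ τ ✓.
  V = {[p80=p82]}: π^{-1}(V) = {p80, p82} ∉ τ ✗.
  V = {[p81=p83]}: π^{-1}(V) = {p81, p83} ∉ τ ✗.
  V = {[p80=p82], [p81=p83]}: π^{-1}(V) = {p80, p81, p82, p83} ∉ τ ✗.
  V = {[p84]}: π^{-1}(V) = {p84} ∈ τ ✓.
  V = {[p80=p82], [p84]}: π^{-1}(V) = {p80, p82, p84} ∈ τ ✓.
  V = {[p81=p83], [p84]}: π^{-1}(V) = {p81, p83, p84} ∉ τ ✗.
  V = {[p80=p82], [p81=p83], [p84]}: π^{-1}(V) = {p80, p81, p82, p83, p84} ∈ τ ✓.
Open sets in the quotient: τ_Q = {{}, {[p84]}, {[p80=p82], [p84]}, {[p80=p82], [p81=p83], [p84]}} (4 elements).


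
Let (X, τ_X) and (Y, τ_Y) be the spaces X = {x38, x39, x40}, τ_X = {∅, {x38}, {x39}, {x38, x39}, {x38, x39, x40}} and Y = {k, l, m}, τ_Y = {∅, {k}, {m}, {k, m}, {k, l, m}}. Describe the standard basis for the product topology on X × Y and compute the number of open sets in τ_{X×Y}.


Basis B = {∅ × ∅, {x38} × {k}, {x38} × {m}, {x39} × {k}, {x39} × {m}, {x38} × {k, m}, {x38, x39} × {k}, {x38, x39} × {m}, {x39} × {k, m}, {x38} × {k, l, m}, {x38, x39, x40} × {k}, {x38, x39, x40} × {m}, {x39} × {k, l, m}, {x38, x39} × {k, m}, {x38, x39} × {k, l, m}, {x38, x39, x40} × {k, m}, {x38, x39, x40} × {k, l, m}}; |τ_{X×Y}| = 48.

Enumerate products U × V with U ∈ τ_X, V ∈ τ_Y (deduplicated):
  ∅ × ∅ = {} (∅)
  {x38} × {k} = {(x38,k)}
  {x38} × {m} = {(x38,m)}
  {x39} × {k} = {(x39,k)}
  {x39} × {m} = {(x39,m)}
  {x38} × {k, m} = {(x38,k), (x38,m)}
  {x38, x39} × {k} = {(x38,k), (x39,k)}
  {x38, x39} × {m} = {(x38,m), (x39,m)}
  {x39} × {k, m} = {(x39,k), (x39,m)}
  {x38} × {k, l, m} = {(x38,k), (x38,l), (x38,m)}
  {x38, x39, x40} × {k} = {(x38,k), (x39,k), (x40,k)}
  {x38, x39, x40} × {m} = {(x38,m), (x39,m), (x40,m)}
  {x39} × {k, l, m} = {(x39,k), (x39,l), (x39,m)}
  {x38, x39} × {k, m} = {(x38,k), (x38,m), (x39,k), (x39,m)}
  {x38, x39} × {k, l, m} = {(x38,k), (x38,l), (x38,m), (x39,k), (x39,l), (x39,m)}
  {x38, x39, x40} × {k, m} = {(x38,k), (x38,m), (x39,k), (x39,m), (x40,k), (x40,m)}
  {x38, x39, x40} × {k, l, m} = {(x38,k), (x38,l), (x38,m), (x39,k), (x39,l), (x39,m), (x40,k), (x40,l), (x40,m)}
These 17 distinct sets form the basis B.
Close under arbitrary unions to get τ_{X×Y}; counting gives |τ_{X×Y}| = 48.
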